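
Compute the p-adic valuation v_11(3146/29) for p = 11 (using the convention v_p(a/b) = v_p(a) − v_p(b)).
v_11(3146/29) = 2

Factor powers of 11 from the numerator and denominator of the reduced fraction: 3146 = 11^2 · 26 and 29 = 11^0 · 29. Apply v_p(a/b) = v_p(a) − v_p(b): v_11(3146/29) = 2 − 0 = 2.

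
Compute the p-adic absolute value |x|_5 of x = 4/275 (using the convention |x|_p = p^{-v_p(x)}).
|4/275|_5 = 25

Step 1 — compute v_5(x) by factoring powers of 5 out of the numerator and denominator: v_5(4/275) = -2. Step 2 — apply |x|_p = p^{-v_p(x)} = 5^{2} = 25.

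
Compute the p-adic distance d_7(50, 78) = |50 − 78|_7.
d_7(50, 78) = 1/7

Step 1 — x − y = 50 − 78 = -28. Step 2 — v_7(-28) = 1 (factor: -28 = −(7^1 · 4); the sign does not affect v_p). Step 3 — |x − y|_7 = 7^{-1} = 1/7.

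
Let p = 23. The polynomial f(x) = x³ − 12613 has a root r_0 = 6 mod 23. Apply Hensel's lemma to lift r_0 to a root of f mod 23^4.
r_3 = 174392 (mod 279841)

Hensel: r_{i+1} = r_i − f(r_i)/f′(r_i) mod 23^{i+2}, where f′(x) = 3x². Iterate:
  r_0 = 6 (mod 23)
  r_1 = 351 (mod 529)
  r_2 = 4054 (mod 12167)
  r_3 = 174392 (mod 279841)
Final: r = 174392 with f(r) ≡ 0 mod 23^4.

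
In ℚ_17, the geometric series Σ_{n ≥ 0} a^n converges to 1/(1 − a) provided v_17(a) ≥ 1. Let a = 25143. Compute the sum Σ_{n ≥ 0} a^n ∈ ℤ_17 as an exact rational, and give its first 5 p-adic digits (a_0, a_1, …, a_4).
Σ a^n = 1/(1 − a) = -1/25142;  first 5 digits = (1, 0, 2, 5, 4)

v_17(a) = 2 ≥ 1, so the series converges in ℤ_17 to 1/(1 − a) = 1/(1 − 25143) = -1/25142. Expand this rational in ℤ_17: compute digits iteratively via d_i = x_i mod 17, x_{i+1} = (x_i − d_i)/17. The first 5 digits are (1, 0, 2, 5, 4).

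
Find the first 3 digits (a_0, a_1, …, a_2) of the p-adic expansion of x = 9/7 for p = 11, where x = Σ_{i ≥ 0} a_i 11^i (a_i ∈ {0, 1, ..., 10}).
(a_0, …, a_2) = (6, 9, 7)

v_11(9/7) = 0 (numerator and denominator both coprime to 11), so x ∈ ℤ_11^×. Compute digits iteratively via a_i = x_i mod 11, x_{i+1} = (x_i − a_i)/11, with x_0 = x:
  x_0 = 9/7;  a_0 = 6;  x_1 = (x_0 − 6)/11 = -3/7
  x_1 = -3/7;  a_1 = 9;  x_2 = (x_1 − 9)/11 = -6/7
  x_2 = -6/7;  a_2 = 7;  x_3 = (x_2 − 7)/11 = -5/7
Digits: (6, 9, 7).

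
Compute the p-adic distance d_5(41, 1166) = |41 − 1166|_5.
d_5(41, 1166) = 1/125

Step 1 — x − y = 41 − 1166 = -1125. Step 2 — v_5(-1125) = 3 (factor: -1125 = −(5^3 · 9); the sign does not affect v_p). Step 3 — |x − y|_5 = 5^{-3} = 1/125.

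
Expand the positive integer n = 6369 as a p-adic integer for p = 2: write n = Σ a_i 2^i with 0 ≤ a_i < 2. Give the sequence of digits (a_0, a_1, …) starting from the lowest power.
(a_0, a_1, …) = (1, 0, 0, 0, 0, 1, 1, 1, 0, 0, 0, 1, 1)

Repeated division by 2 gives the digits low-to-high: 6369 = 1 + 1·2^5 + 1·2^6 + 1·2^7 + 1·2^11 + 1·2^12. Digit sequence: (1, 0, 0, 0, 0, 1, 1, 1, 0, 0, 0, 1, 1).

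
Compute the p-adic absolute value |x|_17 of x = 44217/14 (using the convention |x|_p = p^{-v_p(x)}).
|44217/14|_17 = 1/4913

Step 1 — compute v_17(x) by factoring powers of 17 out of the numerator and denominator: v_17(44217/14) = 3. Step 2 — apply |x|_p = p^{-v_p(x)} = 17^{-3} = 1/4913.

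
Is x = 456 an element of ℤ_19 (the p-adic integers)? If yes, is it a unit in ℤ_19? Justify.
x ∈ ℤ_19 but not a unit; v_19(x) = 1 > 0

ℤ_19 = {x ∈ ℚ_19 : v_19(x) ≥ 0} and ℤ_19^× = {x ∈ ℤ_19 : v_19(x) = 0}. Here v_19(456) = v_19(num) − v_19(den) = 1; compare against these criteria.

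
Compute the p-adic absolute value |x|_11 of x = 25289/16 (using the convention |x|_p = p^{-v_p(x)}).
|25289/16|_11 = 1/1331

Step 1 — compute v_11(x) by factoring powers of 11 out of the numerator and denominator: v_11(25289/16) = 3. Step 2 — apply |x|_p = p^{-v_p(x)} = 11^{-3} = 1/1331.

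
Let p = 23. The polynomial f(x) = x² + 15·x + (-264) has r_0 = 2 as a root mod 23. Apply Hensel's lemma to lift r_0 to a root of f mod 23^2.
r_1 = 209 (mod 529)

Hensel: r_{i+1} = r_i − f(r_i)·(f′(r_i))^{-1} mod 23^{i+2}, f′(x) = 2x + 15. Iterate:
  r_0 = 2 (mod 23)
  r_1 = 209 (mod 529)
Final: r = 209 satisfies f(r) ≡ 0 mod 23^2.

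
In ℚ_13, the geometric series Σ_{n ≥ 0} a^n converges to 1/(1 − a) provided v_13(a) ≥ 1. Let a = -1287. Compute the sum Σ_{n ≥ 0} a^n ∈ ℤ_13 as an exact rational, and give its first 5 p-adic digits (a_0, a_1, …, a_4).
Σ a^n = 1/(1 − a) = 1/1288;  first 5 digits = (1, 5, 4, 7, 1)

v_13(a) = 1 ≥ 1, so the series converges in ℤ_13 to 1/(1 − a) = 1/(1 − (-1287)) = 1/1288. Expand this rational in ℤ_13: compute digits iteratively via d_i = x_i mod 13, x_{i+1} = (x_i − d_i)/13. The first 5 digits are (1, 5, 4, 7, 1).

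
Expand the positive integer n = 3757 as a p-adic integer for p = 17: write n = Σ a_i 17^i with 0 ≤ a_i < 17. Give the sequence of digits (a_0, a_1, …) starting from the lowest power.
(a_0, a_1, …) = (0, 0, 13)

Repeated division by 17 gives the digits low-to-high: 3757 = 13·17^2. Digit sequence: (0, 0, 13).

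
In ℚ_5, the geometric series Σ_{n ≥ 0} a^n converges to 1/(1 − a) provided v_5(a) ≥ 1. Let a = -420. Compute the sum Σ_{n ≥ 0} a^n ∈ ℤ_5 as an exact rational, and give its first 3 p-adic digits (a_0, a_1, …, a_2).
Σ a^n = 1/(1 − a) = 1/421;  first 3 digits = (1, 1, 4)

v_5(a) = 1 ≥ 1, so the series converges in ℤ_5 to 1/(1 − a) = 1/(1 − (-420)) = 1/421. Expand this rational in ℤ_5: compute digits iteratively via d_i = x_i mod 5, x_{i+1} = (x_i − d_i)/5. The first 3 digits are (1, 1, 4).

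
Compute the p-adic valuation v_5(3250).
v_5(3250) = 3

v_5(n) is the largest exponent k such that 5^k divides n. Factor out: 3250 = 5^3 · 26. (Sign doesn't affect v_p.) So v_5(3250) = 3.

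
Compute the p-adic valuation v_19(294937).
v_19(294937) = 3

v_19(n) is the largest exponent k such that 19^k divides n. Factor out: 294937 = 19^3 · 43. (Sign doesn't affect v_p.) So v_19(294937) = 3.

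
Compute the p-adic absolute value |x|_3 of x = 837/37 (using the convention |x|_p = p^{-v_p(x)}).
|837/37|_3 = 1/27

Step 1 — compute v_3(x) by factoring powers of 3 out of the numerator and denominator: v_3(837/37) = 3. Step 2 — apply |x|_p = p^{-v_p(x)} = 3^{-3} = 1/27.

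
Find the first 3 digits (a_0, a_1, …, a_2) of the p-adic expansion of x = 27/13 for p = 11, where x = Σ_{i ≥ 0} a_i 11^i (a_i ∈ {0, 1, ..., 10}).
(a_0, …, a_2) = (8, 2, 4)

v_11(27/13) = 0 (numerator and denominator both coprime to 11), so x ∈ ℤ_11^×. Compute digits iteratively via a_i = x_i mod 11, x_{i+1} = (x_i − a_i)/11, with x_0 = x:
  x_0 = 27/13;  a_0 = 8;  x_1 = (x_0 − 8)/11 = -7/13
  x_1 = -7/13;  a_1 = 2;  x_2 = (x_1 − 2)/11 = -3/13
  x_2 = -3/13;  a_2 = 4;  x_3 = (x_2 − 4)/11 = -5/13
Digits: (8, 2, 4).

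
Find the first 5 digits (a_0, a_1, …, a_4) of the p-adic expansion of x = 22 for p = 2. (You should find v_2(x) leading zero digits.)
(a_0, …, a_4) = (0, 1, 1, 0, 1)

v_2(22) = 1, so a_0 = ... = a_0 = 0. Factor out: x = 2^1 · u with u = 11 a unit in ℤ_2. Expand u iteratively via a_{v+i} = u_i mod 2, u_{i+1} = (u_i − a_{v+i})/2:
  u_0 = 11;  a_1 = 1;  u_1 = (u_0 − 1)/2 = 5
  u_1 = 5;  a_2 = 1;  u_2 = (u_1 − 1)/2 = 2
  u_2 = 2;  a_3 = 0;  u_3 = (u_2 − 0)/2 = 1
  u_3 = 1;  a_4 = 1;  u_4 = (u_3 − 1)/2 = 0
Digits: (0, 1, 1, 0, 1).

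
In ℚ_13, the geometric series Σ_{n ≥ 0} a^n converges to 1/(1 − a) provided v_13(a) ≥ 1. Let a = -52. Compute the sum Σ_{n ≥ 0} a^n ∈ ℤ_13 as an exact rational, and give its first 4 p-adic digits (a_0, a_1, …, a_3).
Σ a^n = 1/(1 − a) = 1/53;  first 4 digits = (1, 9, 2, 2)

v_13(a) = 1 ≥ 1, so the series converges in ℤ_13 to 1/(1 − a) = 1/(1 − (-52)) = 1/53. Expand this rational in ℤ_13: compute digits iteratively via d_i = x_i mod 13, x_{i+1} = (x_i − d_i)/13. The first 4 digits are (1, 9, 2, 2).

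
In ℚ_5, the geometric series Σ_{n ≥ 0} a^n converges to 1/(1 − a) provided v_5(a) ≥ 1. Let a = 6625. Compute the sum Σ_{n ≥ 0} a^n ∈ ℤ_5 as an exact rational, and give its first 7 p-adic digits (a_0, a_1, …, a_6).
Σ a^n = 1/(1 − a) = -1/6624;  first 7 digits = (1, 0, 0, 3, 0, 2, 4)

v_5(a) = 3 ≥ 1, so the series converges in ℤ_5 to 1/(1 − a) = 1/(1 − 6625) = -1/6624. Expand this rational in ℤ_5: compute digits iteratively via d_i = x_i mod 5, x_{i+1} = (x_i − d_i)/5. The first 7 digits are (1, 0, 0, 3, 0, 2, 4).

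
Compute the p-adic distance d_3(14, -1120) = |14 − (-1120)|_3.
d_3(14, -1120) = 1/81

Step 1 — x − y = 14 − (-1120) = 1134. Step 2 — v_3(1134) = 4 (factor: 1134 = (3^4 · 14); the sign does not affect v_p). Step 3 — |x − y|_3 = 3^{-4} = 1/81.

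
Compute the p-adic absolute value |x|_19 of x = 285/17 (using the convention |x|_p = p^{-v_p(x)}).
|285/17|_19 = 1/19

Step 1 — compute v_19(x) by factoring powers of 19 out of the numerator and denominator: v_19(285/17) = 1. Step 2 — apply |x|_p = p^{-v_p(x)} = 19^{-1} = 1/19.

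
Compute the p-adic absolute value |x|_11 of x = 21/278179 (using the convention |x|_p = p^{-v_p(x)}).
|21/278179|_11 = 14641

Step 1 — compute v_11(x) by factoring powers of 11 out of the numerator and denominator: v_11(21/278179) = -4. Step 2 — apply |x|_p = p^{-v_p(x)} = 11^{4} = 14641.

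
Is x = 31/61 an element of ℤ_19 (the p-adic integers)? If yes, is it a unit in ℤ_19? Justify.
x ∈ ℤ_19^× (unit); v_19(x) = 0

ℤ_19 = {x ∈ ℚ_19 : v_19(x) ≥ 0} and ℤ_19^× = {x ∈ ℤ_19 : v_19(x) = 0}. Here v_19(31/61) = v_19(num) − v_19(den) = 0; compare against these criteria.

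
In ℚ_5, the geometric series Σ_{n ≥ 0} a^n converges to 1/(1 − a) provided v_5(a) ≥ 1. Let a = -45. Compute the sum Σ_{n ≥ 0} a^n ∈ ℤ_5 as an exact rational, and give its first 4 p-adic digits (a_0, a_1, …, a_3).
Σ a^n = 1/(1 − a) = 1/46;  first 4 digits = (1, 1, 4, 1)

v_5(a) = 1 ≥ 1, so the series converges in ℤ_5 to 1/(1 − a) = 1/(1 − (-45)) = 1/46. Expand this rational in ℤ_5: compute digits iteratively via d_i = x_i mod 5, x_{i+1} = (x_i − d_i)/5. The first 4 digits are (1, 1, 4, 1).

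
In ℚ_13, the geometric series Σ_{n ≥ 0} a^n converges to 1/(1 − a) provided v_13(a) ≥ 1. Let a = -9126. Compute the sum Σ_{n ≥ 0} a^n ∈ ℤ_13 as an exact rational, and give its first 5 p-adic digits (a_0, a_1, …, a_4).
Σ a^n = 1/(1 − a) = 1/9127;  first 5 digits = (1, 0, 11, 8, 3)

v_13(a) = 2 ≥ 1, so the series converges in ℤ_13 to 1/(1 − a) = 1/(1 − (-9126)) = 1/9127. Expand this rational in ℤ_13: compute digits iteratively via d_i = x_i mod 13, x_{i+1} = (x_i − d_i)/13. The first 5 digits are (1, 0, 11, 8, 3).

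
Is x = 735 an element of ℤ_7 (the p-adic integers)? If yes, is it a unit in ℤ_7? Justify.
x ∈ ℤ_7 but not a unit; v_7(x) = 2 > 0

ℤ_7 = {x ∈ ℚ_7 : v_7(x) ≥ 0} and ℤ_7^× = {x ∈ ℤ_7 : v_7(x) = 0}. Here v_7(735) = v_7(num) − v_7(den) = 2; compare against these criteria.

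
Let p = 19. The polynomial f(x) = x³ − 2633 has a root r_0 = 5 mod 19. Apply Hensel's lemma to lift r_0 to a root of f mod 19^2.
r_1 = 24 (mod 361)

Hensel: r_{i+1} = r_i − f(r_i)/f′(r_i) mod 19^{i+2}, where f′(x) = 3x². Iterate:
  r_0 = 5 (mod 19)
  r_1 = 24 (mod 361)
Final: r = 24 with f(r) ≡ 0 mod 19^2.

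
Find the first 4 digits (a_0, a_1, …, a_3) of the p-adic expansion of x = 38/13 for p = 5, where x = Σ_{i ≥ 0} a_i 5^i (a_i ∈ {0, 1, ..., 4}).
(a_0, …, a_3) = (1, 0, 2, 0)

v_5(38/13) = 0 (numerator and denominator both coprime to 5), so x ∈ ℤ_5^×. Compute digits iteratively via a_i = x_i mod 5, x_{i+1} = (x_i − a_i)/5, with x_0 = x:
  x_0 = 38/13;  a_0 = 1;  x_1 = (x_0 − 1)/5 = 5/13
  x_1 = 5/13;  a_1 = 0;  x_2 = (x_1 − 0)/5 = 1/13
  x_2 = 1/13;  a_2 = 2;  x_3 = (x_2 − 2)/5 = -5/13
  x_3 = -5/13;  a_3 = 0;  x_4 = (x_3 − 0)/5 = -1/13
Digits: (1, 0, 2, 0).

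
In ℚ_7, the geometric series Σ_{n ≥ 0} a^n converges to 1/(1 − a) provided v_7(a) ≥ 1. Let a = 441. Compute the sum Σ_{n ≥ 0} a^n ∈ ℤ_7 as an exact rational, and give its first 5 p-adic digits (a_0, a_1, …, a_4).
Σ a^n = 1/(1 − a) = -1/440;  first 5 digits = (1, 0, 2, 1, 4)

v_7(a) = 2 ≥ 1, so the series converges in ℤ_7 to 1/(1 − a) = 1/(1 − 441) = -1/440. Expand this rational in ℤ_7: compute digits iteratively via d_i = x_i mod 7, x_{i+1} = (x_i − d_i)/7. The first 5 digits are (1, 0, 2, 1, 4).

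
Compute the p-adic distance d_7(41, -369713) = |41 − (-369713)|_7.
d_7(41, -369713) = 1/16807

Step 1 — x − y = 41 − (-369713) = 369754. Step 2 — v_7(369754) = 5 (factor: 369754 = (7^5 · 22); the sign does not affect v_p). Step 3 — |x − y|_7 = 7^{-5} = 1/16807.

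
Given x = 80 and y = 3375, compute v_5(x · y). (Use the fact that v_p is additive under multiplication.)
v_5(270000) = 4

v_p(x) = 1 (factor: 80 = 5^1 · 16); v_p(y) = 3 (factor: 3375 = 5^3 · 27). Additivity: v_p(xy) = v_p(x) + v_p(y) = 1 + 3 = 4. (Direct check: xy = 270000 = 5^4 · (432).)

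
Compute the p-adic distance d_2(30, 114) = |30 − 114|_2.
d_2(30, 114) = 1/4

Step 1 — x − y = 30 − 114 = -84. Step 2 — v_2(-84) = 2 (factor: -84 = −(2^2 · 21); the sign does not affect v_p). Step 3 — |x − y|_2 = 2^{-2} = 1/4.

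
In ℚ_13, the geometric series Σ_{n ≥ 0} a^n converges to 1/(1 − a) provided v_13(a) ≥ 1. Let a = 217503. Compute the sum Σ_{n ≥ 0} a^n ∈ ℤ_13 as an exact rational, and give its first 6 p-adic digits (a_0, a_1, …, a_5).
Σ a^n = 1/(1 − a) = -1/217502;  first 6 digits = (1, 0, 0, 8, 7, 0)

v_13(a) = 3 ≥ 1, so the series converges in ℤ_13 to 1/(1 − a) = 1/(1 − 217503) = -1/217502. Expand this rational in ℤ_13: compute digits iteratively via d_i = x_i mod 13, x_{i+1} = (x_i − d_i)/13. The first 6 digits are (1, 0, 0, 8, 7, 0).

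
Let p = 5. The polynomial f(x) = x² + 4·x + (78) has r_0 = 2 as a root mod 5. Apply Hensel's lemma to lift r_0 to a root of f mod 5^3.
r_2 = 97 (mod 125)

Hensel: r_{i+1} = r_i − f(r_i)·(f′(r_i))^{-1} mod 5^{i+2}, f′(x) = 2x + 4. Iterate:
  r_0 = 2 (mod 5)
  r_1 = 22 (mod 25)
  r_2 = 97 (mod 125)
Final: r = 97 satisfies f(r) ≡ 0 mod 5^3.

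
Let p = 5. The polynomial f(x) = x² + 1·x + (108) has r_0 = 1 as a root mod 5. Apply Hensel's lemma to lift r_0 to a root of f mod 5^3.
r_2 = 81 (mod 125)

Hensel: r_{i+1} = r_i − f(r_i)·(f′(r_i))^{-1} mod 5^{i+2}, f′(x) = 2x + 1. Iterate:
  r_0 = 1 (mod 5)
  r_1 = 6 (mod 25)
  r_2 = 81 (mod 125)
Final: r = 81 satisfies f(r) ≡ 0 mod 5^3.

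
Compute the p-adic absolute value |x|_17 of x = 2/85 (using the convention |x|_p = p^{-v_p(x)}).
|2/85|_17 = 17

Step 1 — compute v_17(x) by factoring powers of 17 out of the numerator and denominator: v_17(2/85) = -1. Step 2 — apply |x|_p = p^{-v_p(x)} = 17^{1} = 17.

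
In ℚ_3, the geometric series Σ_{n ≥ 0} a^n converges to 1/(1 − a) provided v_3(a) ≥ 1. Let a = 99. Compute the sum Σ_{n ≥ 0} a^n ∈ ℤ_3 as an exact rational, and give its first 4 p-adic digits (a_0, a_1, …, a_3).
Σ a^n = 1/(1 − a) = -1/98;  first 4 digits = (1, 0, 2, 0)

v_3(a) = 2 ≥ 1, so the series converges in ℤ_3 to 1/(1 − a) = 1/(1 − 99) = -1/98. Expand this rational in ℤ_3: compute digits iteratively via d_i = x_i mod 3, x_{i+1} = (x_i − d_i)/3. The first 4 digits are (1, 0, 2, 0).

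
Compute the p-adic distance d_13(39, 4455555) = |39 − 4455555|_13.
d_13(39, 4455555) = 1/371293

Step 1 — x − y = 39 − 4455555 = -4455516. Step 2 — v_13(-4455516) = 5 (factor: -4455516 = −(13^5 · 12); the sign does not affect v_p). Step 3 — |x − y|_13 = 13^{-5} = 1/371293.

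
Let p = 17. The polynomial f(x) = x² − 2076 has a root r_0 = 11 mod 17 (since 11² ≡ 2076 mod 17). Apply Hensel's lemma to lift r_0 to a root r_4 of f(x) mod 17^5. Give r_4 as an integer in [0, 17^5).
r_4 = 917688 (mod 1419857)

Hensel's recurrence: r_{i+1} = r_i − f(r_i)·(f′(r_i))^{-1} mod 17^{i+2}, with f′(x) = 2x. Iterate:
  r_0 = 11 (mod 17)
  r_1 = 113 (mod 289)
  r_2 = 3870 (mod 4913)
  r_3 = 82478 (mod 83521)
  r_4 = 917688 (mod 1419857)
Final: r_4 = 917688, and one checks f(r_4) ≡ 0 mod 17^5.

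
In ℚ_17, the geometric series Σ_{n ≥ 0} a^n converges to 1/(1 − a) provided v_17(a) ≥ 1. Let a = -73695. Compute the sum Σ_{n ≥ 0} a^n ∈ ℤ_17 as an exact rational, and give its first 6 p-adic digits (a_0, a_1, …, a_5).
Σ a^n = 1/(1 − a) = 1/73696;  first 6 digits = (1, 0, 0, 2, 16, 16)

v_17(a) = 3 ≥ 1, so the series converges in ℤ_17 to 1/(1 − a) = 1/(1 − (-73695)) = 1/73696. Expand this rational in ℤ_17: compute digits iteratively via d_i = x_i mod 17, x_{i+1} = (x_i − d_i)/17. The first 6 digits are (1, 0, 0, 2, 16, 16).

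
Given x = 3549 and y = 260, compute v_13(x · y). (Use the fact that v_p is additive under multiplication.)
v_13(922740) = 3

v_p(x) = 2 (factor: 3549 = 13^2 · 21); v_p(y) = 1 (factor: 260 = 13^1 · 20). Additivity: v_p(xy) = v_p(x) + v_p(y) = 2 + 1 = 3. (Direct check: xy = 922740 = 13^3 · (420).)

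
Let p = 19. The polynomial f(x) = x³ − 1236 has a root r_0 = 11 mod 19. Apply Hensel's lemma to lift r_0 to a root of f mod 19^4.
r_3 = 37327 (mod 130321)

Hensel: r_{i+1} = r_i − f(r_i)/f′(r_i) mod 19^{i+2}, where f′(x) = 3x². Iterate:
  r_0 = 11 (mod 19)
  r_1 = 144 (mod 361)
  r_2 = 3032 (mod 6859)
  r_3 = 37327 (mod 130321)
Final: r = 37327 with f(r) ≡ 0 mod 19^4.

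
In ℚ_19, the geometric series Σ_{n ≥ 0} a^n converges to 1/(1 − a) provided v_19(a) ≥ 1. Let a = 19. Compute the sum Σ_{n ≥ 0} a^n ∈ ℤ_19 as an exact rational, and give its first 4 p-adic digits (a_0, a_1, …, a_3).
Σ a^n = 1/(1 − a) = -1/18;  first 4 digits = (1, 1, 1, 1)

v_19(a) = 1 ≥ 1, so the series converges in ℤ_19 to 1/(1 − a) = 1/(1 − 19) = -1/18. Expand this rational in ℤ_19: compute digits iteratively via d_i = x_i mod 19, x_{i+1} = (x_i − d_i)/19. The first 4 digits are (1, 1, 1, 1).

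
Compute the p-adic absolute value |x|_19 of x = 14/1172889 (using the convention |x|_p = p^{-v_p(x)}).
|14/1172889|_19 = 130321

Step 1 — compute v_19(x) by factoring powers of 19 out of the numerator and denominator: v_19(14/1172889) = -4. Step 2 — apply |x|_p = p^{-v_p(x)} = 19^{4} = 130321.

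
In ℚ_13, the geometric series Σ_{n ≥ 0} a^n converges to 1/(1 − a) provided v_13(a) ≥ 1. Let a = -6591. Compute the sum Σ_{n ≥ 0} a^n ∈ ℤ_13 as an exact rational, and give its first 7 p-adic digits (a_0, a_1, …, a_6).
Σ a^n = 1/(1 − a) = 1/6592;  first 7 digits = (1, 0, 0, 10, 12, 12, 8)

v_13(a) = 3 ≥ 1, so the series converges in ℤ_13 to 1/(1 − a) = 1/(1 − (-6591)) = 1/6592. Expand this rational in ℤ_13: compute digits iteratively via d_i = x_i mod 13, x_{i+1} = (x_i − d_i)/13. The first 7 digits are (1, 0, 0, 10, 12, 12, 8).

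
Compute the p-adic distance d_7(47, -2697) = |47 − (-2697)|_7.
d_7(47, -2697) = 1/343

Step 1 — x − y = 47 − (-2697) = 2744. Step 2 — v_7(2744) = 3 (factor: 2744 = (7^3 · 8); the sign does not affect v_p). Step 3 — |x − y|_7 = 7^{-3} = 1/343.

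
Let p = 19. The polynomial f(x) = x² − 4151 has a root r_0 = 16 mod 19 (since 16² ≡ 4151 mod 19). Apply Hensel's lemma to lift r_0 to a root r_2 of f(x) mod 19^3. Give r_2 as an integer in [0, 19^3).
r_2 = 871 (mod 6859)

Hensel's recurrence: r_{i+1} = r_i − f(r_i)·(f′(r_i))^{-1} mod 19^{i+2}, with f′(x) = 2x. Iterate:
  r_0 = 16 (mod 19)
  r_1 = 149 (mod 361)
  r_2 = 871 (mod 6859)
Final: r_2 = 871, and one checks f(r_2) ≡ 0 mod 19^3.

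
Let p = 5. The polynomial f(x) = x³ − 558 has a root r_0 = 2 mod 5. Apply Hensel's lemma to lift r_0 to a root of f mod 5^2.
r_1 = 2 (mod 25)

Hensel: r_{i+1} = r_i − f(r_i)/f′(r_i) mod 5^{i+2}, where f′(x) = 3x². Iterate:
  r_0 = 2 (mod 5)
  r_1 = 2 (mod 25)
Final: r = 2 with f(r) ≡ 0 mod 5^2.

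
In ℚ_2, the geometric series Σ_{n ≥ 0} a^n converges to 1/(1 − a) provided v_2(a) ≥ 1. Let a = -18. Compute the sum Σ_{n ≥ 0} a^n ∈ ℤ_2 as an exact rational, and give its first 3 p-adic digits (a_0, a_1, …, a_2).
Σ a^n = 1/(1 − a) = 1/19;  first 3 digits = (1, 1, 0)

v_2(a) = 1 ≥ 1, so the series converges in ℤ_2 to 1/(1 − a) = 1/(1 − (-18)) = 1/19. Expand this rational in ℤ_2: compute digits iteratively via d_i = x_i mod 2, x_{i+1} = (x_i − d_i)/2. The first 3 digits are (1, 1, 0).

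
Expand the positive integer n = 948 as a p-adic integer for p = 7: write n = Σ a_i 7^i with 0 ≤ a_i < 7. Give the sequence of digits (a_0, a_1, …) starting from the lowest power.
(a_0, a_1, …) = (3, 2, 5, 2)

Repeated division by 7 gives the digits low-to-high: 948 = 3 + 2·7^1 + 5·7^2 + 2·7^3. Digit sequence: (3, 2, 5, 2).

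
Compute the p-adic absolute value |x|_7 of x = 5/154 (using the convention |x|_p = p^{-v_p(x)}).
|5/154|_7 = 7

Step 1 — compute v_7(x) by factoring powers of 7 out of the numerator and denominator: v_7(5/154) = -1. Step 2 — apply |x|_p = p^{-v_p(x)} = 7^{1} = 7.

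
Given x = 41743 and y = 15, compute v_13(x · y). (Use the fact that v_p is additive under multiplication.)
v_13(626145) = 3

v_p(x) = 3 (factor: 41743 = 13^3 · 19); v_p(y) = 0 (factor: 15 = 13^0 · 15). Additivity: v_p(xy) = v_p(x) + v_p(y) = 3 + 0 = 3. (Direct check: xy = 626145 = 13^3 · (285).)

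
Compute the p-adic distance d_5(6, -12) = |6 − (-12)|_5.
d_5(6, -12) = 1

Step 1 — x − y = 6 − (-12) = 18. Step 2 — v_5(18) = 0 (factor: 18 = (5^0 · 18); the sign does not affect v_p). Step 3 — |x − y|_5 = 5^{0} = 1.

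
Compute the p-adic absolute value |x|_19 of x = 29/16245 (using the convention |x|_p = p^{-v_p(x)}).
|29/16245|_19 = 361

Step 1 — compute v_19(x) by factoring powers of 19 out of the numerator and denominator: v_19(29/16245) = -2. Step 2 — apply |x|_p = p^{-v_p(x)} = 19^{2} = 361.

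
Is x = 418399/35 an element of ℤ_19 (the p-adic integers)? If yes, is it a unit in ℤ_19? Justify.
x ∈ ℤ_19 but not a unit; v_19(x) = 3 > 0

ℤ_19 = {x ∈ ℚ_19 : v_19(x) ≥ 0} and ℤ_19^× = {x ∈ ℤ_19 : v_19(x) = 0}. Here v_19(418399/35) = v_19(num) − v_19(den) = 3; compare against these criteria.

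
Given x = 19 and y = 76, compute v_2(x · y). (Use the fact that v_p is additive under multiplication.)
v_2(1444) = 2

v_p(x) = 0 (factor: 19 = 2^0 · 19); v_p(y) = 2 (factor: 76 = 2^2 · 19). Additivity: v_p(xy) = v_p(x) + v_p(y) = 0 + 2 = 2. (Direct check: xy = 1444 = 2^2 · (361).)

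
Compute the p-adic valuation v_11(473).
v_11(473) = 1

v_11(n) is the largest exponent k such that 11^k divides n. Factor out: 473 = 11^1 · 43. (Sign doesn't affect v_p.) So v_11(473) = 1.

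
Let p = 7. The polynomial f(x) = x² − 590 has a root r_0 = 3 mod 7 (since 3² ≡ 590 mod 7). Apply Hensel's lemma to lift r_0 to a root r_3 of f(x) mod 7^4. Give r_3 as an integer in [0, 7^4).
r_3 = 1235 (mod 2401)

Hensel's recurrence: r_{i+1} = r_i − f(r_i)·(f′(r_i))^{-1} mod 7^{i+2}, with f′(x) = 2x. Iterate:
  r_0 = 3 (mod 7)
  r_1 = 10 (mod 49)
  r_2 = 206 (mod 343)
  r_3 = 1235 (mod 2401)
Final: r_3 = 1235, and one checks f(r_3) ≡ 0 mod 7^4.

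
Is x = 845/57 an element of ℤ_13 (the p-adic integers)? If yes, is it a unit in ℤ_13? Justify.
x ∈ ℤ_13 but not a unit; v_13(x) = 2 > 0

ℤ_13 = {x ∈ ℚ_13 : v_13(x) ≥ 0} and ℤ_13^× = {x ∈ ℤ_13 : v_13(x) = 0}. Here v_13(845/57) = v_13(num) − v_13(den) = 2; compare against these criteria.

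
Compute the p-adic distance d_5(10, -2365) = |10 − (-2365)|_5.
d_5(10, -2365) = 1/125

Step 1 — x − y = 10 − (-2365) = 2375. Step 2 — v_5(2375) = 3 (factor: 2375 = (5^3 · 19); the sign does not affect v_p). Step 3 — |x − y|_5 = 5^{-3} = 1/125.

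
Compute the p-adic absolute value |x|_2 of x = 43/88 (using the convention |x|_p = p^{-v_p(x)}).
|43/88|_2 = 8

Step 1 — compute v_2(x) by factoring powers of 2 out of the numerator and denominator: v_2(43/88) = -3. Step 2 — apply |x|_p = p^{-v_p(x)} = 2^{3} = 8.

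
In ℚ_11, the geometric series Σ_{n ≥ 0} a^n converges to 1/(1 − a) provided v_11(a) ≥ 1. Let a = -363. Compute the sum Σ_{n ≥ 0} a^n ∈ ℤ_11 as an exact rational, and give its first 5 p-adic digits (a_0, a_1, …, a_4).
Σ a^n = 1/(1 − a) = 1/364;  first 5 digits = (1, 0, 8, 10, 8)

v_11(a) = 2 ≥ 1, so the series converges in ℤ_11 to 1/(1 − a) = 1/(1 − (-363)) = 1/364. Expand this rational in ℤ_11: compute digits iteratively via d_i = x_i mod 11, x_{i+1} = (x_i − d_i)/11. The first 5 digits are (1, 0, 8, 10, 8).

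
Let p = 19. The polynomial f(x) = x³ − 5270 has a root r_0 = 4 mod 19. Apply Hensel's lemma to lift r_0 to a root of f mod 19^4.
r_3 = 6445 (mod 130321)

Hensel: r_{i+1} = r_i − f(r_i)/f′(r_i) mod 19^{i+2}, where f′(x) = 3x². Iterate:
  r_0 = 4 (mod 19)
  r_1 = 308 (mod 361)
  r_2 = 6445 (mod 6859)
  r_3 = 6445 (mod 130321)
Final: r = 6445 with f(r) ≡ 0 mod 19^4.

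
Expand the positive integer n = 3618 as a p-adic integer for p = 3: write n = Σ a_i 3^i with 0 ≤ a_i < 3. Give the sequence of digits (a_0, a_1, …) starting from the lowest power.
(a_0, a_1, …) = (0, 0, 0, 2, 2, 2, 1, 1)

Repeated division by 3 gives the digits low-to-high: 3618 = 2·3^3 + 2·3^4 + 2·3^5 + 1·3^6 + 1·3^7. Digit sequence: (0, 0, 0, 2, 2, 2, 1, 1).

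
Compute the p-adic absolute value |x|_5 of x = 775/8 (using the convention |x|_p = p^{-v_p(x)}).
|775/8|_5 = 1/25

Step 1 — compute v_5(x) by factoring powers of 5 out of the numerator and denominator: v_5(775/8) = 2. Step 2 — apply |x|_p = p^{-v_p(x)} = 5^{-2} = 1/25.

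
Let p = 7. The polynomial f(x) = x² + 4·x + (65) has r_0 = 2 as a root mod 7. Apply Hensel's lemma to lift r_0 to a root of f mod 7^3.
r_2 = 23 (mod 343)

Hensel: r_{i+1} = r_i − f(r_i)·(f′(r_i))^{-1} mod 7^{i+2}, f′(x) = 2x + 4. Iterate:
  r_0 = 2 (mod 7)
  r_1 = 23 (mod 49)
  r_2 = 23 (mod 343)
Final: r = 23 satisfies f(r) ≡ 0 mod 7^3.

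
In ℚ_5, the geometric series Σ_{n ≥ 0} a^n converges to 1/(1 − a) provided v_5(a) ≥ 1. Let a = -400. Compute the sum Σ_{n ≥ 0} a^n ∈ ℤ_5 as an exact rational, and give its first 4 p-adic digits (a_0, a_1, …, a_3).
Σ a^n = 1/(1 − a) = 1/401;  first 4 digits = (1, 0, 4, 1)

v_5(a) = 2 ≥ 1, so the series converges in ℤ_5 to 1/(1 − a) = 1/(1 − (-400)) = 1/401. Expand this rational in ℤ_5: compute digits iteratively via d_i = x_i mod 5, x_{i+1} = (x_i − d_i)/5. The first 4 digits are (1, 0, 4, 1).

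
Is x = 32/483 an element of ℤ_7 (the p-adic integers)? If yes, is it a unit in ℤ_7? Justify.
x ∉ ℤ_7 (v_7(x) = -1 < 0)

ℤ_7 = {x ∈ ℚ_7 : v_7(x) ≥ 0} and ℤ_7^× = {x ∈ ℤ_7 : v_7(x) = 0}. Here v_7(32/483) = v_7(num) − v_7(den) = -1; compare against these criteria.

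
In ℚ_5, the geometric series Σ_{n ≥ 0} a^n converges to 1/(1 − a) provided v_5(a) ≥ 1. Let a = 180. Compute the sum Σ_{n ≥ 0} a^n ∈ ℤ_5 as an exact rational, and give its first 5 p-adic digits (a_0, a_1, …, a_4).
Σ a^n = 1/(1 − a) = -1/179;  first 5 digits = (1, 1, 3, 1, 4)

v_5(a) = 1 ≥ 1, so the series converges in ℤ_5 to 1/(1 − a) = 1/(1 − 180) = -1/179. Expand this rational in ℤ_5: compute digits iteratively via d_i = x_i mod 5, x_{i+1} = (x_i − d_i)/5. The first 5 digits are (1, 1, 3, 1, 4).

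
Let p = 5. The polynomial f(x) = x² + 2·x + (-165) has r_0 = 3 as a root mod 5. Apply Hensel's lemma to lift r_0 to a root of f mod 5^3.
r_2 = 53 (mod 125)

Hensel: r_{i+1} = r_i − f(r_i)·(f′(r_i))^{-1} mod 5^{i+2}, f′(x) = 2x + 2. Iterate:
  r_0 = 3 (mod 5)
  r_1 = 3 (mod 25)
  r_2 = 53 (mod 125)
Final: r = 53 satisfies f(r) ≡ 0 mod 5^3.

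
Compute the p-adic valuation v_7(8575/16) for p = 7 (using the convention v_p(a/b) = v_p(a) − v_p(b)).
v_7(8575/16) = 3

Factor powers of 7 from the numerator and denominator of the reduced fraction: 8575 = 7^3 · 25 and 16 = 7^0 · 16. Apply v_p(a/b) = v_p(a) − v_p(b): v_7(8575/16) = 3 − 0 = 3.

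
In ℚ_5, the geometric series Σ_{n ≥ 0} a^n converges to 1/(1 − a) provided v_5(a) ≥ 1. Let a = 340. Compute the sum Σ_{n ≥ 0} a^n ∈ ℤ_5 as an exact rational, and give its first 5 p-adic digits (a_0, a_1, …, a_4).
Σ a^n = 1/(1 − a) = -1/339;  first 5 digits = (1, 3, 2, 4, 2)

v_5(a) = 1 ≥ 1, so the series converges in ℤ_5 to 1/(1 − a) = 1/(1 − 340) = -1/339. Expand this rational in ℤ_5: compute digits iteratively via d_i = x_i mod 5, x_{i+1} = (x_i − d_i)/5. The first 5 digits are (1, 3, 2, 4, 2).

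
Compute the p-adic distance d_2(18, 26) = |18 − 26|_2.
d_2(18, 26) = 1/8

Step 1 — x − y = 18 − 26 = -8. Step 2 — v_2(-8) = 3 (factor: -8 = −(2^3 · 1); the sign does not affect v_p). Step 3 — |x − y|_2 = 2^{-3} = 1/8.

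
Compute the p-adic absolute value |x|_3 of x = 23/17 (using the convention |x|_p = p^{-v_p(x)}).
|23/17|_3 = 1

Step 1 — compute v_3(x) by factoring powers of 3 out of the numerator and denominator: v_3(23/17) = 0. Step 2 — apply |x|_p = p^{-v_p(x)} = 3^{0} = 1.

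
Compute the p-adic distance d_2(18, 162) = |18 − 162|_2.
d_2(18, 162) = 1/16

Step 1 — x − y = 18 − 162 = -144. Step 2 — v_2(-144) = 4 (factor: -144 = −(2^4 · 9); the sign does not affect v_p). Step 3 — |x − y|_2 = 2^{-4} = 1/16.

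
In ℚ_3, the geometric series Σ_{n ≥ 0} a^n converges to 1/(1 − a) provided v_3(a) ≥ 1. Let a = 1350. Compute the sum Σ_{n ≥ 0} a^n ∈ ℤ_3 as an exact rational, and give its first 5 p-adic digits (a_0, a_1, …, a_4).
Σ a^n = 1/(1 − a) = -1/1349;  first 5 digits = (1, 0, 0, 2, 1)

v_3(a) = 3 ≥ 1, so the series converges in ℤ_3 to 1/(1 − a) = 1/(1 − 1350) = -1/1349. Expand this rational in ℤ_3: compute digits iteratively via d_i = x_i mod 3, x_{i+1} = (x_i − d_i)/3. The first 5 digits are (1, 0, 0, 2, 1).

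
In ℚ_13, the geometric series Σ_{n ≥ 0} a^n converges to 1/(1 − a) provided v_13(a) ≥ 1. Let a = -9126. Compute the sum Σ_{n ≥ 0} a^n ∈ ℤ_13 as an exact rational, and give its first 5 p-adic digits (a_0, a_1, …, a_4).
Σ a^n = 1/(1 − a) = 1/9127;  first 5 digits = (1, 0, 11, 8, 3)

v_13(a) = 2 ≥ 1, so the series converges in ℤ_13 to 1/(1 − a) = 1/(1 − (-9126)) = 1/9127. Expand this rational in ℤ_13: compute digits iteratively via d_i = x_i mod 13, x_{i+1} = (x_i − d_i)/13. The first 5 digits are (1, 0, 11, 8, 3).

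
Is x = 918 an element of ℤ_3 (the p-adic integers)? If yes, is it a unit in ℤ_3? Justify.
x ∈ ℤ_3 but not a unit; v_3(x) = 3 > 0

ℤ_3 = {x ∈ ℚ_3 : v_3(x) ≥ 0} and ℤ_3^× = {x ∈ ℤ_3 : v_3(x) = 0}. Here v_3(918) = v_3(num) − v_3(den) = 3; compare against these criteria.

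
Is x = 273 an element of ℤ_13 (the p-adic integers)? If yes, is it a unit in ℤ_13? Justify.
x ∈ ℤ_13 but not a unit; v_13(x) = 1 > 0

ℤ_13 = {x ∈ ℚ_13 : v_13(x) ≥ 0} and ℤ_13^× = {x ∈ ℤ_13 : v_13(x) = 0}. Here v_13(273) = v_13(num) − v_13(den) = 1; compare against these criteria.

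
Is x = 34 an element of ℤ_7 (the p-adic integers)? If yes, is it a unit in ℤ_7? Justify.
x ∈ ℤ_7^× (unit); v_7(x) = 0

ℤ_7 = {x ∈ ℚ_7 : v_7(x) ≥ 0} and ℤ_7^× = {x ∈ ℤ_7 : v_7(x) = 0}. Here v_7(34) = v_7(num) − v_7(den) = 0; compare against these criteria.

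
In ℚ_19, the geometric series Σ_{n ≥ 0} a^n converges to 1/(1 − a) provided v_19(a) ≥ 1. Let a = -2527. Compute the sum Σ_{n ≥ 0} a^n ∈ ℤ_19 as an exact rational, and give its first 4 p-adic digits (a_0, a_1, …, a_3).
Σ a^n = 1/(1 − a) = 1/2528;  first 4 digits = (1, 0, 12, 18)

v_19(a) = 2 ≥ 1, so the series converges in ℤ_19 to 1/(1 − a) = 1/(1 − (-2527)) = 1/2528. Expand this rational in ℤ_19: compute digits iteratively via d_i = x_i mod 19, x_{i+1} = (x_i − d_i)/19. The first 4 digits are (1, 0, 12, 18).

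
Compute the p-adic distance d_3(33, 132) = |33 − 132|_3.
d_3(33, 132) = 1/9

Step 1 — x − y = 33 − 132 = -99. Step 2 — v_3(-99) = 2 (factor: -99 = −(3^2 · 11); the sign does not affect v_p). Step 3 — |x − y|_3 = 3^{-2} = 1/9.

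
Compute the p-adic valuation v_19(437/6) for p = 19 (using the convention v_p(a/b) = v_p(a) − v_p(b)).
v_19(437/6) = 1

Factor powers of 19 from the numerator and denominator of the reduced fraction: 437 = 19^1 · 23 and 6 = 19^0 · 6. Apply v_p(a/b) = v_p(a) − v_p(b): v_19(437/6) = 1 − 0 = 1.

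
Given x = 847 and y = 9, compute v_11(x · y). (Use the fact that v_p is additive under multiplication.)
v_11(7623) = 2

v_p(x) = 2 (factor: 847 = 11^2 · 7); v_p(y) = 0 (factor: 9 = 11^0 · 9). Additivity: v_p(xy) = v_p(x) + v_p(y) = 2 + 0 = 2. (Direct check: xy = 7623 = 11^2 · (63).)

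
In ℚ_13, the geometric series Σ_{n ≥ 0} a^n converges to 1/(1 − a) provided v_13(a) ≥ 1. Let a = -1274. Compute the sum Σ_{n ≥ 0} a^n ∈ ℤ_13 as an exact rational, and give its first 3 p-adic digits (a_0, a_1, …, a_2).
Σ a^n = 1/(1 − a) = 1/1275;  first 3 digits = (1, 6, 2)

v_13(a) = 1 ≥ 1, so the series converges in ℤ_13 to 1/(1 − a) = 1/(1 − (-1274)) = 1/1275. Expand this rational in ℤ_13: compute digits iteratively via d_i = x_i mod 13, x_{i+1} = (x_i − d_i)/13. The first 3 digits are (1, 6, 2).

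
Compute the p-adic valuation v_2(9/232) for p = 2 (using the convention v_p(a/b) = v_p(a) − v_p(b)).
v_2(9/232) = -3

Factor powers of 2 from the numerator and denominator of the reduced fraction: 9 = 2^0 · 9 and 232 = 2^3 · 29. Apply v_p(a/b) = v_p(a) − v_p(b): v_2(9/232) = 0 − 3 = -3.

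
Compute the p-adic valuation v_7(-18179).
v_7(-18179) = 3

v_7(n) is the largest exponent k such that 7^k divides n. Factor out: -18179 = -7^3 · 53. (Sign doesn't affect v_p.) So v_7(-18179) = 3.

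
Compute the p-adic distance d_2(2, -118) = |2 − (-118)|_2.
d_2(2, -118) = 1/8

Step 1 — x − y = 2 − (-118) = 120. Step 2 — v_2(120) = 3 (factor: 120 = (2^3 · 15); the sign does not affect v_p). Step 3 — |x − y|_2 = 2^{-3} = 1/8.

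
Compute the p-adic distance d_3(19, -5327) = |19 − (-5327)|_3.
d_3(19, -5327) = 1/243

Step 1 — x − y = 19 − (-5327) = 5346. Step 2 — v_3(5346) = 5 (factor: 5346 = (3^5 · 22); the sign does not affect v_p). Step 3 — |x − y|_3 = 3^{-5} = 1/243.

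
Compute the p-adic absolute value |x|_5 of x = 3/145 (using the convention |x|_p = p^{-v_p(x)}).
|3/145|_5 = 5

Step 1 — compute v_5(x) by factoring powers of 5 out of the numerator and denominator: v_5(3/145) = -1. Step 2 — apply |x|_p = p^{-v_p(x)} = 5^{1} = 5.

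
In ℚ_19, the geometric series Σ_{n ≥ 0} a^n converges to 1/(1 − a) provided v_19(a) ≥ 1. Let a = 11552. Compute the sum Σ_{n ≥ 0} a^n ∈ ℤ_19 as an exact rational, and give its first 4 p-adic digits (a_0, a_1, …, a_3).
Σ a^n = 1/(1 − a) = -1/11551;  first 4 digits = (1, 0, 13, 1)

v_19(a) = 2 ≥ 1, so the series converges in ℤ_19 to 1/(1 − a) = 1/(1 − 11552) = -1/11551. Expand this rational in ℤ_19: compute digits iteratively via d_i = x_i mod 19, x_{i+1} = (x_i − d_i)/19. The first 4 digits are (1, 0, 13, 1).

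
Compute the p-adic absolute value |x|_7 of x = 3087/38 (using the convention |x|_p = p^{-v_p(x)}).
|3087/38|_7 = 1/343

Step 1 — compute v_7(x) by factoring powers of 7 out of the numerator and denominator: v_7(3087/38) = 3. Step 2 — apply |x|_p = p^{-v_p(x)} = 7^{-3} = 1/343.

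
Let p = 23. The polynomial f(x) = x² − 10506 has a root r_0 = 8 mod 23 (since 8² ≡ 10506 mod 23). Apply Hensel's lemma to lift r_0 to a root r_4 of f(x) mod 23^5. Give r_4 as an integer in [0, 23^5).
r_4 = 2541646 (mod 6436343)

Hensel's recurrence: r_{i+1} = r_i − f(r_i)·(f′(r_i))^{-1} mod 23^{i+2}, with f′(x) = 2x. Iterate:
  r_0 = 8 (mod 23)
  r_1 = 330 (mod 529)
  r_2 = 10910 (mod 12167)
  r_3 = 23077 (mod 279841)
  r_4 = 2541646 (mod 6436343)
Final: r_4 = 2541646, and one checks f(r_4) ≡ 0 mod 23^5.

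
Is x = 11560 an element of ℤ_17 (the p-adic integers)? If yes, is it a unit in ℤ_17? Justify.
x ∈ ℤ_17 but not a unit; v_17(x) = 2 > 0

ℤ_17 = {x ∈ ℚ_17 : v_17(x) ≥ 0} and ℤ_17^× = {x ∈ ℤ_17 : v_17(x) = 0}. Here v_17(11560) = v_17(num) − v_17(den) = 2; compare against these criteria.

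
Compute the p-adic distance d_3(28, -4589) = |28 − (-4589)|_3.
d_3(28, -4589) = 1/243

Step 1 — x − y = 28 − (-4589) = 4617. Step 2 — v_3(4617) = 5 (factor: 4617 = (3^5 · 19); the sign does not affect v_p). Step 3 — |x − y|_3 = 3^{-5} = 1/243.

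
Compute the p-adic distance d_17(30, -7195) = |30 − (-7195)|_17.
d_17(30, -7195) = 1/289

Step 1 — x − y = 30 − (-7195) = 7225. Step 2 — v_17(7225) = 2 (factor: 7225 = (17^2 · 25); the sign does not affect v_p). Step 3 — |x − y|_17 = 17^{-2} = 1/289.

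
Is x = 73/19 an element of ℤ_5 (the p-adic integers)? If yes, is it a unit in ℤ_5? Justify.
x ∈ ℤ_5^× (unit); v_5(x) = 0

ℤ_5 = {x ∈ ℚ_5 : v_5(x) ≥ 0} and ℤ_5^× = {x ∈ ℤ_5 : v_5(x) = 0}. Here v_5(73/19) = v_5(num) − v_5(den) = 0; compare against these criteria.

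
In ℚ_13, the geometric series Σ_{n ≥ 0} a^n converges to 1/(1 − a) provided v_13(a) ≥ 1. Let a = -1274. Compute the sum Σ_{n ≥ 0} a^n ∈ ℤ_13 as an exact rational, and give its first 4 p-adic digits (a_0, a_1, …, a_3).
Σ a^n = 1/(1 − a) = 1/1275;  first 4 digits = (1, 6, 2, 5)

v_13(a) = 1 ≥ 1, so the series converges in ℤ_13 to 1/(1 − a) = 1/(1 − (-1274)) = 1/1275. Expand this rational in ℤ_13: compute digits iteratively via d_i = x_i mod 13, x_{i+1} = (x_i − d_i)/13. The first 4 digits are (1, 6, 2, 5).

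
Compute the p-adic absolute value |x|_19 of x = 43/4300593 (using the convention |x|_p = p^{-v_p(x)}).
|43/4300593|_19 = 130321

Step 1 — compute v_19(x) by factoring powers of 19 out of the numerator and denominator: v_19(43/4300593) = -4. Step 2 — apply |x|_p = p^{-v_p(x)} = 19^{4} = 130321.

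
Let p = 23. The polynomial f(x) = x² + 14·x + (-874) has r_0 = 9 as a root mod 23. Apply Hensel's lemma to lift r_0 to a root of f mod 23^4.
r_3 = 258529 (mod 279841)

Hensel: r_{i+1} = r_i − f(r_i)·(f′(r_i))^{-1} mod 23^{i+2}, f′(x) = 2x + 14. Iterate:
  r_0 = 9 (mod 23)
  r_1 = 377 (mod 529)
  r_2 = 3022 (mod 12167)
  r_3 = 258529 (mod 279841)
Final: r = 258529 satisfies f(r) ≡ 0 mod 23^4.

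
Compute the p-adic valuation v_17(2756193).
v_17(2756193) = 4

v_17(n) is the largest exponent k such that 17^k divides n. Factor out: 2756193 = 17^4 · 33. (Sign doesn't affect v_p.) So v_17(2756193) = 4.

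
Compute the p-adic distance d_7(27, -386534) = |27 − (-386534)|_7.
d_7(27, -386534) = 1/16807

Step 1 — x − y = 27 − (-386534) = 386561. Step 2 — v_7(386561) = 5 (factor: 386561 = (7^5 · 23); the sign does not affect v_p). Step 3 — |x − y|_7 = 7^{-5} = 1/16807.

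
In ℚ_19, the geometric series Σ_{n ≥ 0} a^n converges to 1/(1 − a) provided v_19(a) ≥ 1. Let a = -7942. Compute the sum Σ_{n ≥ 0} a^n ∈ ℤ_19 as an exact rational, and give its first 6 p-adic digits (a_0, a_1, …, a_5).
Σ a^n = 1/(1 − a) = 1/7943;  first 6 digits = (1, 0, 16, 17, 8, 6)

v_19(a) = 2 ≥ 1, so the series converges in ℤ_19 to 1/(1 − a) = 1/(1 − (-7942)) = 1/7943. Expand this rational in ℤ_19: compute digits iteratively via d_i = x_i mod 19, x_{i+1} = (x_i − d_i)/19. The first 6 digits are (1, 0, 16, 17, 8, 6).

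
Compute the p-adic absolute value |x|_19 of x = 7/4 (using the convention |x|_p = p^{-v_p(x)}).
|7/4|_19 = 1

Step 1 — compute v_19(x) by factoring powers of 19 out of the numerator and denominator: v_19(7/4) = 0. Step 2 — apply |x|_p = p^{-v_p(x)} = 19^{0} = 1.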